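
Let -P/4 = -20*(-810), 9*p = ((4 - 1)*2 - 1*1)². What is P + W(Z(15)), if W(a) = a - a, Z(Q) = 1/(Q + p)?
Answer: -64800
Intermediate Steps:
p = 25/9 (p = ((4 - 1)*2 - 1*1)²/9 = (3*2 - 1)²/9 = (6 - 1)²/9 = (⅑)*5² = (⅑)*25 = 25/9 ≈ 2.7778)
P = -64800 (P = -(-80)*(-810) = -4*16200 = -64800)
Z(Q) = 1/(25/9 + Q) (Z(Q) = 1/(Q + 25/9) = 1/(25/9 + Q))
W(a) = 0
P + W(Z(15)) = -64800 + 0 = -64800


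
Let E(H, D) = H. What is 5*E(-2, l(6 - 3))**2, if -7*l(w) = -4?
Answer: 20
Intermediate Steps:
l(w) = 4/7 (l(w) = -1/7*(-4) = 4/7)
5*E(-2, l(6 - 3))**2 = 5*(-2)**2 = 5*4 = 20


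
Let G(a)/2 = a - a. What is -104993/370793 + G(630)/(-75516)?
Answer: -104993/370793 ≈ -0.28316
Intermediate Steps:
G(a) = 0 (G(a) = 2*(a - a) = 2*0 = 0)
-104993/370793 + G(630)/(-75516) = -104993/370793 + 0/(-75516) = -104993*1/370793 + 0*(-1/75516) = -104993/370793 + 0 = -104993/370793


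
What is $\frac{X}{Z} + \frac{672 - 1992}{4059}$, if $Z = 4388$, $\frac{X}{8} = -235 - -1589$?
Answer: $\frac{289204}{134931} \approx 2.1433$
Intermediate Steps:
$X = 10832$ ($X = 8 \left(-235 - -1589\right) = 8 \left(-235 + 1589\right) = 8 \cdot 1354 = 10832$)
$\frac{X}{Z} + \frac{672 - 1992}{4059} = \frac{10832}{4388} + \frac{672 - 1992}{4059} = 10832 \cdot \frac{1}{4388} - \frac{40}{123} = \frac{2708}{1097} - \frac{40}{123} = \frac{289204}{134931}$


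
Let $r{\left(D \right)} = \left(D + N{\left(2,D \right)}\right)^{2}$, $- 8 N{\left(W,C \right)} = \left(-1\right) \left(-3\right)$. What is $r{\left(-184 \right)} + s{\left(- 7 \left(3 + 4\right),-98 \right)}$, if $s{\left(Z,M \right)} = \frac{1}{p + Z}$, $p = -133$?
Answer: $\frac{197981843}{5824} \approx 33994.0$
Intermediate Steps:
$N{\left(W,C \right)} = - \frac{3}{8}$ ($N{\left(W,C \right)} = - \frac{\left(-1\right) \left(-3\right)}{8} = \left(- \frac{1}{8}\right) 3 = - \frac{3}{8}$)
$r{\left(D \right)} = \left(- \frac{3}{8} + D\right)^{2}$ ($r{\left(D \right)} = \left(D - \frac{3}{8}\right)^{2} = \left(- \frac{3}{8} + D\right)^{2}$)
$s{\left(Z,M \right)} = \frac{1}{-133 + Z}$
$r{\left(-184 \right)} + s{\left(- 7 \left(3 + 4\right),-98 \right)} = \frac{\left(-3 + 8 \left(-184\right)\right)^{2}}{64} + \frac{1}{-133 - 7 \left(3 + 4\right)} = \frac{\left(-3 - 1472\right)^{2}}{64} + \frac{1}{-133 - 49} = \frac{\left(-1475\right)^{2}}{64} + \frac{1}{-133 - 49} = \frac{1}{64} \cdot 2175625 + \frac{1}{-182} = \frac{2175625}{64} - \frac{1}{182} = \frac{197981843}{5824}$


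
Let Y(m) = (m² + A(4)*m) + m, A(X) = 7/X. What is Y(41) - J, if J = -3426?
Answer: 20879/4 ≈ 5219.8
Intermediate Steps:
Y(m) = m² + 11*m/4 (Y(m) = (m² + (7/4)*m) + m = (m² + (7*(¼))*m) + m = (m² + 7*m/4) + m = m² + 11*m/4)
Y(41) - J = (¼)*41*(11 + 4*41) - 1*(-3426) = (¼)*41*(11 + 164) + 3426 = (¼)*41*175 + 3426 = 7175/4 + 3426 = 20879/4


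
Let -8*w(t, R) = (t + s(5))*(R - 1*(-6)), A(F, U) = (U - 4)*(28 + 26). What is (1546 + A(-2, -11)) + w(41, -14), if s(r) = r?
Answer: 782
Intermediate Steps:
A(F, U) = -216 + 54*U (A(F, U) = (-4 + U)*54 = -216 + 54*U)
w(t, R) = -(5 + t)*(6 + R)/8 (w(t, R) = -(t + 5)*(R - 1*(-6))/8 = -(5 + t)*(R + 6)/8 = -(5 + t)*(6 + R)/8)
(1546 + A(-2, -11)) + w(41, -14) = (1546 + (-216 + 54*(-11))) + (-15/4 - 5/8*(-14) - 3/4*41 - 1/8*(-14)*41) = (1546 + (-216 - 594)) + (-15/4 + 35/4 - 123/4 + 287/4) = (1546 - 810) + 46 = 736 + 46 = 782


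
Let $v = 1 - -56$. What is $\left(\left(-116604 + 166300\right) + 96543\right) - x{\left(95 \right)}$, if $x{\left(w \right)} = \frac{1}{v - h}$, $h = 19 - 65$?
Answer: $\frac{15062616}{103} \approx 1.4624 \cdot 10^{5}$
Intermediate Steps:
$v = 57$ ($v = 1 + 56 = 57$)
$h = -46$
$x{\left(w \right)} = \frac{1}{103}$ ($x{\left(w \right)} = \frac{1}{57 - -46} = \frac{1}{57 + 46} = \frac{1}{103}$)
$\left(\left(-116604 + 166300\right) + 96543\right) - x{\left(95 \right)} = \left(\left(-116604 + 166300\right) + 96543\right) - \frac{1}{103} = \left(49696 + 96543\right) - \frac{1}{103} = 146239 - \frac{1}{103} = \frac{15062616}{103}$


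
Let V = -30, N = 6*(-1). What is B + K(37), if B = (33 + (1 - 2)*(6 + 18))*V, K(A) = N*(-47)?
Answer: 12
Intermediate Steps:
N = -6
K(A) = 282 (K(A) = -6*(-47) = 282)
B = -270 (B = (33 + (1 - 2)*(6 + 18))*(-30) = (33 - 1*24)*(-30) = (33 - 24)*(-30) = 9*(-30) = -270)
B + K(37) = -270 + 282 = 12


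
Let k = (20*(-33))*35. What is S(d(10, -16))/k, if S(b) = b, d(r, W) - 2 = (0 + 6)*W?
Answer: 47/11550 ≈ 0.0040693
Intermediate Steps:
d(r, W) = 2 + 6*W (d(r, W) = 2 + (0 + 6)*W = 2 + 6*W)
k = -23100 (k = -660*35 = -23100)
S(d(10, -16))/k = (2 + 6*(-16))/(-23100) = (2 - 96)*(-1/23100) = -94*(-1/23100) = 47/11550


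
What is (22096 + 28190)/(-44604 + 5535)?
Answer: -16762/13023 ≈ -1.2871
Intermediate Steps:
(22096 + 28190)/(-44604 + 5535) = 50286/(-39069) = 50286*(-1/39069) = -16762/13023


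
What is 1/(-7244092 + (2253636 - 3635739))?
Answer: -1/8626195 ≈ -1.1593e-7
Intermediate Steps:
1/(-7244092 + (2253636 - 3635739)) = 1/(-7244092 - 1382103) = 1/(-8626195) = -1/8626195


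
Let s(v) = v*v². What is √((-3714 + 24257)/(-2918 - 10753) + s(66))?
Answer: √121840455463/651 ≈ 536.19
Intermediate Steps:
s(v) = v³
√((-3714 + 24257)/(-2918 - 10753) + s(66)) = √((-3714 + 24257)/(-2918 - 10753) + 66³) = √(20543/(-13671) + 287496) = √(20543*(-1/13671) + 287496) = √(-20543/13671 + 287496) = √(3930337273/13671) = √121840455463/651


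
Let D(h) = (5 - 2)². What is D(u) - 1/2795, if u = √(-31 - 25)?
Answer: 25154/2795 ≈ 8.9996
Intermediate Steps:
u = 2*I*√14 (u = √(-56) = 2*I*√14 ≈ 7.4833*I)
D(h) = 9 (D(h) = 3² = 9)
D(u) - 1/2795 = 9 - 1/2795 = 25154/2795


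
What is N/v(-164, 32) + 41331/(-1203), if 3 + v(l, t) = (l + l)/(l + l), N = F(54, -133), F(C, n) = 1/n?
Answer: -3664281/106666 ≈ -34.353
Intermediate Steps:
N = -1/133 (N = 1/(-133) = -1/133 ≈ -0.0075188)
v(l, t) = -2 (v(l, t) = -3 + (l + l)/(l + l) = -3 + (2*l)/((2*l)) = -3 + (2*l)*(1/(2*l)) = -3 + 1 = -2)
N/v(-164, 32) + 41331/(-1203) = -1/133/(-2) + 41331/(-1203) = -1/133*(-½) + 41331*(-1/1203) = 1/266 - 13777/401 = -3664281/106666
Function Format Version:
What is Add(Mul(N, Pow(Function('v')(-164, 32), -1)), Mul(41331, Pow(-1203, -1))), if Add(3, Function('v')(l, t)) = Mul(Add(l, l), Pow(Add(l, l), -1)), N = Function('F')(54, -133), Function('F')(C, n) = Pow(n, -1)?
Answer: Rational(-3664281, 106666) ≈ -34.353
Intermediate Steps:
N = Rational(-1, 133) (N = Pow(-133, -1) = Rational(-1, 133) ≈ -0.0075188)
Function('v')(l, t) = -2 (Function('v')(l, t) = Add(-3, Mul(Add(l, l), Pow(Add(l, l), -1))) = Add(-3, Mul(Mul(2, l), Pow(Mul(2, l), -1))) = Add(-3, Mul(Mul(2, l), Mul(Rational(1, 2), Pow(l, -1)))) = Add(-3, 1) = -2)
Add(Mul(N, Pow(Function('v')(-164, 32), -1)), Mul(41331, Pow(-1203, -1))) = Add(Mul(Rational(-1, 133), Pow(-2, -1)), Mul(41331, Pow(-1203, -1))) = Add(Mul(Rational(-1, 133), Rational(-1, 2)), Mul(41331, Rational(-1, 1203))) = Add(Rational(1, 266), Rational(-13777, 401)) = Rational(-3664281, 106666)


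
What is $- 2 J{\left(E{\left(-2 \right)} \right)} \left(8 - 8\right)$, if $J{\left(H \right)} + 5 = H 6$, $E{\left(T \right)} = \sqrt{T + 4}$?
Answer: $0$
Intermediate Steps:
$E{\left(T \right)} = \sqrt{4 + T}$
$J{\left(H \right)} = -5 + 6 H$ ($J{\left(H \right)} = -5 + H 6 = -5 + 6 H$)
$- 2 J{\left(E{\left(-2 \right)} \right)} \left(8 - 8\right) = - 2 \left(-5 + 6 \sqrt{4 - 2}\right) \left(8 - 8\right) = - 2 \left(-5 + 6 \sqrt{2}\right) 0 = \left(10 - 12 \sqrt{2}\right) 0 = 0$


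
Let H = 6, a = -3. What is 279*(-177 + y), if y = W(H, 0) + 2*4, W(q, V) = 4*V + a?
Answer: -47988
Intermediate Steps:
W(q, V) = -3 + 4*V (W(q, V) = 4*V - 3 = -3 + 4*V)
y = 5 (y = (-3 + 4*0) + 2*4 = (-3 + 0) + 8 = -3 + 8 = 5)
279*(-177 + y) = 279*(-177 + 5) = 279*(-172) = -47988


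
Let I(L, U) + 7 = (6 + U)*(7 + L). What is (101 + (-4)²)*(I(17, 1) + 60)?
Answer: 25857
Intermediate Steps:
I(L, U) = -7 + (6 + U)*(7 + L)
(101 + (-4)²)*(I(17, 1) + 60) = (101 + (-4)²)*((35 + 6*17 + 7*1 + 17*1) + 60) = (101 + 16)*((35 + 102 + 7 + 17) + 60) = 117*(161 + 60) = 117*221 = 25857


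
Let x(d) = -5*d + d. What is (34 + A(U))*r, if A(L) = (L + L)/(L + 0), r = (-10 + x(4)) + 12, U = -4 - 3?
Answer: -504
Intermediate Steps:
x(d) = -4*d
U = -7
r = -14 (r = (-10 - 4*4) + 12 = (-10 - 16) + 12 = -26 + 12 = -14)
A(L) = 2 (A(L) = (2*L)/L = 2)
(34 + A(U))*r = (34 + 2)*(-14) = 36*(-14) = -504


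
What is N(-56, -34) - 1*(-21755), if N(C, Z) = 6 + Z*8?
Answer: 21489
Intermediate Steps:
N(C, Z) = 6 + 8*Z
N(-56, -34) - 1*(-21755) = (6 + 8*(-34)) - 1*(-21755) = (6 - 272) + 21755 = -266 + 21755 = 21489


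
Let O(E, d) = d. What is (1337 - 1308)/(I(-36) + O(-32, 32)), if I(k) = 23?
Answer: 29/55 ≈ 0.52727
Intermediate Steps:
(1337 - 1308)/(I(-36) + O(-32, 32)) = (1337 - 1308)/(23 + 32) = 29/55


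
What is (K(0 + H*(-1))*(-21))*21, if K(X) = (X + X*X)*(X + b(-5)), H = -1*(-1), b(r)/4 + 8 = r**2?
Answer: 0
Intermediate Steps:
b(r) = -32 + 4*r**2
H = 1
K(X) = (68 + X)*(X + X**2) (K(X) = (X + X*X)*(X + (-32 + 4*(-5)**2)) = (X + X**2)*(X + (-32 + 4*25)) = (X + X**2)*(X + (-32 + 100)) = (X + X**2)*(X + 68) = (X + X**2)*(68 + X) = (68 + X)*(X + X**2))
(K(0 + H*(-1))*(-21))*21 = (((0 + 1*(-1))*(68 + (0 + 1*(-1))**2 + 69*(0 + 1*(-1))))*(-21))*21 = (((0 - 1)*(68 + (0 - 1)**2 + 69*(0 - 1)))*(-21))*21 = (-(68 + (-1)**2 + 69*(-1))*(-21))*21 = (-(68 + 1 - 69)*(-21))*21 = (-1*0*(-21))*21 = (0*(-21))*21 = 0*21 = 0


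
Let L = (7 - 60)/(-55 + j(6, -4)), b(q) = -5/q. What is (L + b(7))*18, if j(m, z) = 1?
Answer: 101/21 ≈ 4.8095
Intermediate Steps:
L = 53/54 (L = (7 - 60)/(-55 + 1) = -53/(-54) = -53*(-1/54) = 53/54 ≈ 0.98148)
(L + b(7))*18 = (53/54 - 5/7)*18 = (101/378)*18 = 101/21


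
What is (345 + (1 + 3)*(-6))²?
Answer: 103041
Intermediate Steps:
(345 + (1 + 3)*(-6))² = (345 + 4*(-6))² = (345 - 24)² = 321² = 103041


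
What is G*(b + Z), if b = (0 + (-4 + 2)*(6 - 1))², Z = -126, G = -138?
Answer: 3588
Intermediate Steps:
b = 100 (b = (0 - 2*5)² = (0 - 10)² = (-10)² = 100)
G*(b + Z) = -138*(100 - 126) = -138*(-26) = 3588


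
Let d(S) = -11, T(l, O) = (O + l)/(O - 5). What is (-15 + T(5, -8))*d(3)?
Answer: 2112/13 ≈ 162.46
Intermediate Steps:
T(l, O) = (O + l)/(-5 + O)
(-15 + T(5, -8))*d(3) = (-15 + (-8 + 5)/(-5 - 8))*(-11) = (-15 - 3/(-13))*(-11) = (-15 - 1/13*(-3))*(-11) = (-15 + 3/13)*(-11) = -192/13*(-11) = 2112/13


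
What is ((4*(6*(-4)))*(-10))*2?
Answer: 1920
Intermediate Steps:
((4*(6*(-4)))*(-10))*2 = ((4*(-24))*(-10))*2 = -96*(-10)*2 = 960*2 = 1920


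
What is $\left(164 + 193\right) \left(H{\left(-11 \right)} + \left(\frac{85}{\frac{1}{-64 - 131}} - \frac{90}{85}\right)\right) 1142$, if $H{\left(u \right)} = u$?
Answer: $-6762444360$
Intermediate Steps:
$\left(164 + 193\right) \left(H{\left(-11 \right)} + \left(\frac{85}{\frac{1}{-64 - 131}} - \frac{90}{85}\right)\right) 1142 = \left(164 + 193\right) \left(-11 + \left(\frac{85}{\frac{1}{-64 - 131}} - \frac{90}{85}\right)\right) 1142 = 357 \left(-11 + \left(\frac{85}{\frac{1}{-195}} - \frac{18}{17}\right)\right) 1142 = 357 \left(-11 + \left(\frac{85}{- \frac{1}{195}} - \frac{18}{17}\right)\right) 1142 = 357 \left(-11 + \left(85 \left(-195\right) - \frac{18}{17}\right)\right) 1142 = 357 \left(-11 - \frac{281793}{17}\right) 1142 = 357 \left(- \frac{281980}{17}\right) 1142 = \left(-5921580\right) 1142 = -6762444360$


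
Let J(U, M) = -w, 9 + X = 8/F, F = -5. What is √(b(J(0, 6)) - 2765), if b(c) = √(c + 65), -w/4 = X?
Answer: √(-69125 + 5*√565)/5 ≈ 52.538*I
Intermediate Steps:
X = -53/5 (X = -9 + 8/(-5) = -9 + 8*(-⅕) = -9 - 8/5 = -53/5 ≈ -10.600)
w = 212/5 (w = -4*(-53/5) = 212/5 ≈ 42.400)
J(U, M) = -212/5 (J(U, M) = -1*212/5 = -212/5)
b(c) = √(65 + c)
√(b(J(0, 6)) - 2765) = √(√(65 - 212/5) - 2765) = √(√(113/5) - 2765) = √(√565/5 - 2765) = √(-2765 + √565/5)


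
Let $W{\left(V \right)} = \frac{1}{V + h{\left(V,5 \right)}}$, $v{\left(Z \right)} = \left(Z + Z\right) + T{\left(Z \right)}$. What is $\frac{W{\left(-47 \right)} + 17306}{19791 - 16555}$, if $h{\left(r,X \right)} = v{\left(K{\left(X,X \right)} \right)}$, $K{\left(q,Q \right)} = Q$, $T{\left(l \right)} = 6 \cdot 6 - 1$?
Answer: $\frac{34611}{6472} \approx 5.3478$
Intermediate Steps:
$T{\left(l \right)} = 35$ ($T{\left(l \right)} = 36 - 1 = 35$)
$v{\left(Z \right)} = 35 + 2 Z$ ($v{\left(Z \right)} = \left(Z + Z\right) + 35 = 2 Z + 35 = 35 + 2 Z$)
$h{\left(r,X \right)} = 35 + 2 X$
$W{\left(V \right)} = \frac{1}{45 + V}$ ($W{\left(V \right)} = \frac{1}{V + \left(35 + 2 \cdot 5\right)} = \frac{1}{V + \left(35 + 10\right)} = \frac{1}{V + 45} = \frac{1}{45 + V}$)
$\frac{W{\left(-47 \right)} + 17306}{19791 - 16555} = \frac{\frac{1}{45 - 47} + 17306}{19791 - 16555} = \frac{\frac{1}{-2} + 17306}{3236} = \left(- \frac{1}{2} + 17306\right) \frac{1}{3236} = \frac{34611}{2} \cdot \frac{1}{3236} = \frac{34611}{6472}$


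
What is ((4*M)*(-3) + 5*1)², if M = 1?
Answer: 49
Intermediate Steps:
((4*M)*(-3) + 5*1)² = ((4*1)*(-3) + 5*1)² = (4*(-3) + 5)² = (-12 + 5)² = (-7)² = 49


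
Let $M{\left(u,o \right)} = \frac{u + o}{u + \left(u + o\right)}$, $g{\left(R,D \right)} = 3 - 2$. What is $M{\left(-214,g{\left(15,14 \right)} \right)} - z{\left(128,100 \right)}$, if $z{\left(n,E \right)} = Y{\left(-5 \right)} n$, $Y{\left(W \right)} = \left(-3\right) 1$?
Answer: $\frac{164181}{427} \approx 384.5$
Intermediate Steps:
$Y{\left(W \right)} = -3$
$g{\left(R,D \right)} = 1$ ($g{\left(R,D \right)} = 3 - 2 = 1$)
$z{\left(n,E \right)} = - 3 n$
$M{\left(u,o \right)} = \frac{o + u}{o + 2 u}$ ($M{\left(u,o \right)} = \frac{o + u}{u + \left(o + u\right)} = \frac{o + u}{o + 2 u}$)
$M{\left(-214,g{\left(15,14 \right)} \right)} - z{\left(128,100 \right)} = \frac{1 - 214}{1 + 2 \left(-214\right)} - \left(-3\right) 128 = \frac{1}{1 - 428} \left(-213\right) - -384 = \frac{1}{-427} \left(-213\right) + 384 = \left(- \frac{1}{427}\right) \left(-213\right) + 384 = \frac{213}{427} + 384 = \frac{164181}{427}$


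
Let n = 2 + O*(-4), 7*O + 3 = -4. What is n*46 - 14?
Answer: 262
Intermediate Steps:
O = -1 (O = -3/7 + (1/7)*(-4) = -3/7 - 4/7 = -1)
n = 6 (n = 2 - 1*(-4) = 2 + 4 = 6)
n*46 - 14 = 6*46 - 14 = 276 - 14 = 262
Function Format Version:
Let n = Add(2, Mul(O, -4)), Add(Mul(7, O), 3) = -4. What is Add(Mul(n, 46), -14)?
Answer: 262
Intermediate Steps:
O = -1 (O = Add(Rational(-3, 7), Mul(Rational(1, 7), -4)) = Add(Rational(-3, 7), Rational(-4, 7)) = -1)
n = 6 (n = Add(2, Mul(-1, -4)) = Add(2, 4) = 6)
Add(Mul(n, 46), -14) = Add(Mul(6, 46), -14) = Add(276, -14) = 262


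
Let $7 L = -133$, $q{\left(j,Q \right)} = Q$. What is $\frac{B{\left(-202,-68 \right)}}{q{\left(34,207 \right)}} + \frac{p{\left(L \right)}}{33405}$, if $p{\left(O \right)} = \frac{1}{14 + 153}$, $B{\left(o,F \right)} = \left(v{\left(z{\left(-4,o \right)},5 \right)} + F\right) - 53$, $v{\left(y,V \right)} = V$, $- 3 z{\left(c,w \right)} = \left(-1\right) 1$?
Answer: $- \frac{215707151}{384925815} \approx -0.56039$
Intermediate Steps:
$z{\left(c,w \right)} = \frac{1}{3}$ ($z{\left(c,w \right)} = - \frac{\left(-1\right) 1}{3} = \left(- \frac{1}{3}\right) \left(-1\right) = \frac{1}{3}$)
$L = -19$ ($L = \frac{1}{7} \left(-133\right) = -19$)
$B{\left(o,F \right)} = -48 + F$ ($B{\left(o,F \right)} = \left(5 + F\right) - 53 = -48 + F$)
$p{\left(O \right)} = \frac{1}{167}$
$\frac{B{\left(-202,-68 \right)}}{q{\left(34,207 \right)}} + \frac{p{\left(L \right)}}{33405} = \frac{-48 - 68}{207} + \frac{1}{167 \cdot 33405} = \left(-116\right) \frac{1}{207} + \frac{1}{167} \cdot \frac{1}{33405} = - \frac{116}{207} + \frac{1}{5578635} = - \frac{215707151}{384925815}$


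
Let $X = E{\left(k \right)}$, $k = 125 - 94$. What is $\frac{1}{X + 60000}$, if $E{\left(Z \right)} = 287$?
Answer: $\frac{1}{60287} \approx 1.6587 \cdot 10^{-5}$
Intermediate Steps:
$k = 31$
$X = 287$
$\frac{1}{X + 60000} = \frac{1}{287 + 60000} = \frac{1}{60287}$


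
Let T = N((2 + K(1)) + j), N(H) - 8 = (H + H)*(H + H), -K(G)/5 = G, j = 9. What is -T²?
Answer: -23104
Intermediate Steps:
K(G) = -5*G
N(H) = 8 + 4*H² (N(H) = 8 + (H + H)*(H + H) = 8 + (2*H)*(2*H) = 8 + 4*H²)
T = 152 (T = 8 + 4*((2 - 5*1) + 9)² = 8 + 4*((2 - 5) + 9)² = 8 + 4*(-3 + 9)² = 8 + 4*6² = 8 + 4*36 = 8 + 144 = 152)
-T² = -1*152² = -1*23104 = -23104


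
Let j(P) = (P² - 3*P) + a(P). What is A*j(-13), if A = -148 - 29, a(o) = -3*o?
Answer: -43719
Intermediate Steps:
j(P) = P² - 6*P (j(P) = (P² - 3*P) - 3*P = P² - 6*P)
A = -177
A*j(-13) = -(-2301)*(-6 - 13) = -(-2301)*(-19) = -177*247 = -43719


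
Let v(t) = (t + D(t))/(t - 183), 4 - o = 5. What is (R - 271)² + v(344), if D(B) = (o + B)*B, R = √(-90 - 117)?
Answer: 11909010/161 - 1626*I*√23 ≈ 73969.0 - 7798.0*I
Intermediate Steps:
o = -1 (o = 4 - 1*5 = 4 - 5 = -1)
R = 3*I*√23 (R = √(-207) = 3*I*√23 ≈ 14.387*I)
D(B) = B*(-1 + B) (D(B) = (-1 + B)*B = B*(-1 + B))
v(t) = (t + t*(-1 + t))/(-183 + t) (v(t) = (t + t*(-1 + t))/(t - 183) = (t + t*(-1 + t))/(-183 + t))
(R - 271)² + v(344) = (3*I*√23 - 271)² + 344²/(-183 + 344) = (-271 + 3*I*√23)² + 118336/161 = 118336/161 + (-271 + 3*I*√23)²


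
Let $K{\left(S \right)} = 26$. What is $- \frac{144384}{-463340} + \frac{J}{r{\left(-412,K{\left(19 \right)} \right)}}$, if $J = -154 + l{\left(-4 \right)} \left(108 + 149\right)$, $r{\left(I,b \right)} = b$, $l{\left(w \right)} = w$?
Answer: $- \frac{67989237}{1505855} \approx -45.15$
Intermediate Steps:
$J = -1182$ ($J = -154 - 4 \left(108 + 149\right) = -154 - 1028 = -1182$)
$- \frac{144384}{-463340} + \frac{J}{r{\left(-412,K{\left(19 \right)} \right)}} = - \frac{144384}{-463340} - \frac{1182}{26} = \left(-144384\right) \left(- \frac{1}{463340}\right) - \frac{591}{13} = \frac{36096}{115835} - \frac{591}{13} = - \frac{67989237}{1505855}$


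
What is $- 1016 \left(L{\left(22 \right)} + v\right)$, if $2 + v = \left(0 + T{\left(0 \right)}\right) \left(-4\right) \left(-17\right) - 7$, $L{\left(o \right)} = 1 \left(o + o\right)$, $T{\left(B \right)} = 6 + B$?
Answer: $-450088$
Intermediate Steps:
$L{\left(o \right)} = 2 o$ ($L{\left(o \right)} = 1 \cdot 2 o = 2 o$)
$v = 399$ ($v = -2 - \left(7 - \left(0 + \left(6 + 0\right)\right) \left(-4\right) \left(-17\right)\right) = -2 - \left(7 - \left(0 + 6\right) \left(-4\right) \left(-17\right)\right) = -2 - \left(7 - 6 \left(-4\right) \left(-17\right)\right) = -2 - -401 = -2 + \left(408 - 7\right) = -2 + 401 = 399$)
$- 1016 \left(L{\left(22 \right)} + v\right) = - 1016 \left(2 \cdot 22 + 399\right) = - 1016 \left(44 + 399\right) = \left(-1016\right) 443 = -450088$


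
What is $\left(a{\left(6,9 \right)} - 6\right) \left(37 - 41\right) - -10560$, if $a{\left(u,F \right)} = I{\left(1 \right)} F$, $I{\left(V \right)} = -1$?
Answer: $10620$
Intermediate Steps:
$a{\left(u,F \right)} = - F$
$\left(a{\left(6,9 \right)} - 6\right) \left(37 - 41\right) - -10560 = \left(\left(-1\right) 9 - 6\right) \left(37 - 41\right) - -10560 = \left(-9 - 6\right) \left(-4\right) + 10560 = \left(-15\right) \left(-4\right) + 10560 = 60 + 10560 = 10620$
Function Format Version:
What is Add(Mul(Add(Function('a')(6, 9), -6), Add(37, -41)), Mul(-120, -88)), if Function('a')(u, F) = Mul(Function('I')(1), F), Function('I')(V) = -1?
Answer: 10620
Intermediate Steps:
Function('a')(u, F) = Mul(-1, F)
Add(Mul(Add(Function('a')(6, 9), -6), Add(37, -41)), Mul(-120, -88)) = Add(Mul(Add(Mul(-1, 9), -6), Add(37, -41)), Mul(-120, -88)) = Add(Mul(Add(-9, -6), -4), 10560) = Add(Mul(-15, -4), 10560) = Add(60, 10560) = 10620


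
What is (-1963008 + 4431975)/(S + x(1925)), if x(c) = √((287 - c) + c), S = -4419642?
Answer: -10911950249814/19533235407877 - 2468967*√287/19533235407877 ≈ -0.55864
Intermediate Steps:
x(c) = √287
(-1963008 + 4431975)/(S + x(1925)) = (-1963008 + 4431975)/(-4419642 + √287) = 2468967/(-4419642 + √287)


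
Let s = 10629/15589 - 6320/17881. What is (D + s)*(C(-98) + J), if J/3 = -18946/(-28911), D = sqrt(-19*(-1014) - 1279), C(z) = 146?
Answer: 130523678191212/2686283962033 + 1425948*sqrt(17987)/9637 ≈ 19893.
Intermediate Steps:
D = sqrt(17987) (D = sqrt(19266 - 1279) = sqrt(17987) ≈ 134.12)
J = 18946/9637 (J = 3*(-18946/(-28911)) = 3*(-18946*(-1/28911)) = 3*(18946/28911) = 18946/9637 ≈ 1.9660)
s = 91534669/278746909 (s = 10629*(1/15589) - 6320*1/17881 = 10629/15589 - 6320/17881 = 91534669/278746909 ≈ 0.32838)
(D + s)*(C(-98) + J) = (sqrt(17987) + 91534669/278746909)*(146 + 18946/9637) = (91534669/278746909 + sqrt(17987))*(1425948/9637) = 130523678191212/2686283962033 + 1425948*sqrt(17987)/9637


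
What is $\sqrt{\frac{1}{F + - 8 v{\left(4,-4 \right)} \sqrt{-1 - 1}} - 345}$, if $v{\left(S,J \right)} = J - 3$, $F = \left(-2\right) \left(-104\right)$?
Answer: $\frac{\sqrt{2} \sqrt{\frac{-71759 - 19320 i \sqrt{2}}{26 + 7 i \sqrt{2}}}}{4} \approx 4.3037 \cdot 10^{-5} - 18.574 i$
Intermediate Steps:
$F = 208$
$v{\left(S,J \right)} = -3 + J$ ($v{\left(S,J \right)} = J - 3 = -3 + J$)
$\sqrt{\frac{1}{F + - 8 v{\left(4,-4 \right)} \sqrt{-1 - 1}} - 345} = \sqrt{\frac{1}{208 + - 8 \left(-3 - 4\right) \sqrt{-1 - 1}} - 345} = \sqrt{\frac{1}{208 + \left(-8\right) \left(-7\right) \sqrt{-2}} - 345} = \sqrt{\frac{1}{208 + 56 i \sqrt{2}} - 345} = \sqrt{-345 + \frac{1}{208 + 56 i \sqrt{2}}}$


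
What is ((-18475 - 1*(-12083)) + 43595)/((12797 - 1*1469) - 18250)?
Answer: -37203/6922 ≈ -5.3746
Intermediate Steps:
((-18475 - 1*(-12083)) + 43595)/((12797 - 1*1469) - 18250) = ((-18475 + 12083) + 43595)/((12797 - 1469) - 18250) = (-6392 + 43595)/(11328 - 18250) = 37203/(-6922) = 37203*(-1/6922) = -37203/6922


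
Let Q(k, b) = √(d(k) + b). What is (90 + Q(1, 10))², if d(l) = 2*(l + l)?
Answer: (90 + √14)² ≈ 8787.5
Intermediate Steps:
d(l) = 4*l (d(l) = 2*(2*l) = 4*l)
Q(k, b) = √(b + 4*k) (Q(k, b) = √(4*k + b) = √(b + 4*k))
(90 + Q(1, 10))² = (90 + √(10 + 4*1))² = (90 + √(10 + 4))² = (90 + √14)²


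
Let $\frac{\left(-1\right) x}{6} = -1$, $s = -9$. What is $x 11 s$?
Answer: $-594$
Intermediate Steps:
$x = 6$ ($x = \left(-6\right) \left(-1\right) = 6$)
$x 11 s = 6 \cdot 11 \left(-9\right) = 66 \left(-9\right) = -594$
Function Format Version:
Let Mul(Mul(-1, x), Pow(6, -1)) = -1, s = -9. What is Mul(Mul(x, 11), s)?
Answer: -594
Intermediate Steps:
x = 6 (x = Mul(-6, -1) = 6)
Mul(Mul(x, 11), s) = Mul(Mul(6, 11), -9) = Mul(66, -9) = -594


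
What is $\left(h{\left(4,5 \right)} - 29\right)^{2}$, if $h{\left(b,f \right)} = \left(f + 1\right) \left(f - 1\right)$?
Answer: $25$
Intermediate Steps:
$h{\left(b,f \right)} = \left(1 + f\right) \left(-1 + f\right)$
$\left(h{\left(4,5 \right)} - 29\right)^{2} = \left(\left(-1 + 5^{2}\right) - 29\right)^{2} = \left(\left(-1 + 25\right) - 29\right)^{2} = \left(24 - 29\right)^{2} = \left(-5\right)^{2} = 25$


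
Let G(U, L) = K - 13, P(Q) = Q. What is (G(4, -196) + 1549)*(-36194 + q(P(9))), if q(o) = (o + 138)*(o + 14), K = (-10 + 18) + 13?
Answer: -51089841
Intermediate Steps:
K = 21 (K = 8 + 13 = 21)
q(o) = (14 + o)*(138 + o) (q(o) = (138 + o)*(14 + o) = (14 + o)*(138 + o))
G(U, L) = 8 (G(U, L) = 21 - 13 = 8)
(G(4, -196) + 1549)*(-36194 + q(P(9))) = (8 + 1549)*(-36194 + (1932 + 9**2 + 152*9)) = 1557*(-36194 + (1932 + 81 + 1368)) = 1557*(-36194 + 3381) = 1557*(-32813) = -51089841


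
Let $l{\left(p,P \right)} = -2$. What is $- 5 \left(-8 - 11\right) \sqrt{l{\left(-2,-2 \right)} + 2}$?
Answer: $0$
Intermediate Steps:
$- 5 \left(-8 - 11\right) \sqrt{l{\left(-2,-2 \right)} + 2} = - 5 \left(-8 - 11\right) \sqrt{-2 + 2} = - 5 \left(-8 - 11\right) \sqrt{0} = \left(-5\right) \left(-19\right) 0 = 95 \cdot 0 = 0$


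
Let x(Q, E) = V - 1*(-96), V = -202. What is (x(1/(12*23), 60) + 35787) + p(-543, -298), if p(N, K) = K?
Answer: 35383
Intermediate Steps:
x(Q, E) = -106 (x(Q, E) = -202 - 1*(-96) = -202 + 96 = -106)
(x(1/(12*23), 60) + 35787) + p(-543, -298) = (-106 + 35787) - 298 = 35681 - 298 = 35383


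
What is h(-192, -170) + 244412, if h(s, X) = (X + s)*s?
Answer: 313916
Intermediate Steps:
h(s, X) = s*(X + s)
h(-192, -170) + 244412 = -192*(-170 - 192) + 244412 = -192*(-362) + 244412 = 69504 + 244412 = 313916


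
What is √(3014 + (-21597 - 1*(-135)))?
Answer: 4*I*√1153 ≈ 135.82*I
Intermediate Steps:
√(3014 + (-21597 - 1*(-135))) = √(3014 + (-21597 + 135)) = √(3014 - 21462) = √(-18448) = 4*I*√1153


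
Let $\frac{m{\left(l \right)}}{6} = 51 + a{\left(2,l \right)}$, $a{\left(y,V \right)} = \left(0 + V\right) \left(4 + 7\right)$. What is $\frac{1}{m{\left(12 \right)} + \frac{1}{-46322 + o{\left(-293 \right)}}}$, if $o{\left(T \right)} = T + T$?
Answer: $\frac{46908}{51504983} \approx 0.00091075$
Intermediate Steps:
$a{\left(y,V \right)} = 11 V$ ($a{\left(y,V \right)} = V 11 = 11 V$)
$o{\left(T \right)} = 2 T$
$m{\left(l \right)} = 306 + 66 l$ ($m{\left(l \right)} = 6 \left(51 + 11 l\right) = 306 + 66 l$)
$\frac{1}{m{\left(12 \right)} + \frac{1}{-46322 + o{\left(-293 \right)}}} = \frac{1}{\left(306 + 66 \cdot 12\right) + \frac{1}{-46322 + 2 \left(-293\right)}} = \frac{1}{\left(306 + 792\right) + \frac{1}{-46322 - 586}} = \frac{1}{1098 + \frac{1}{-46908}} = \frac{1}{1098 - \frac{1}{46908}} = \frac{1}{\frac{51504983}{46908}} = \frac{46908}{51504983}$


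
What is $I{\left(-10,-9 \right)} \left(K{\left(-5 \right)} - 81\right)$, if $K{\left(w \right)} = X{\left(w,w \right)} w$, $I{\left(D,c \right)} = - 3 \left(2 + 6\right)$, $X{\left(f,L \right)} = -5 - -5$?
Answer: $1944$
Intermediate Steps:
$X{\left(f,L \right)} = 0$ ($X{\left(f,L \right)} = -5 + 5 = 0$)
$I{\left(D,c \right)} = -24$ ($I{\left(D,c \right)} = \left(-3\right) 8 = -24$)
$K{\left(w \right)} = 0$ ($K{\left(w \right)} = 0 w = 0$)
$I{\left(-10,-9 \right)} \left(K{\left(-5 \right)} - 81\right) = - 24 \left(0 - 81\right) = \left(-24\right) \left(-81\right) = 1944$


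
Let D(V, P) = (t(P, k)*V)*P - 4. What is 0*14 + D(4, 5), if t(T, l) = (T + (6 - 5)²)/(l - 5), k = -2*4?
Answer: -172/13 ≈ -13.231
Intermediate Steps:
k = -8
t(T, l) = (1 + T)/(-5 + l) (t(T, l) = (T + 1²)/(-5 + l) = (T + 1)/(-5 + l) = (1 + T)/(-5 + l))
D(V, P) = -4 + P*V*(-1/13 - P/13) (D(V, P) = (((1 + P)/(-5 - 8))*V)*P - 4 = (((1 + P)/(-13))*V)*P - 4 = ((-(1 + P)/13)*V)*P - 4 = ((-1/13 - P/13)*V)*P - 4 = (V*(-1/13 - P/13))*P - 4 = P*V*(-1/13 - P/13) - 4 = -4 + P*V*(-1/13 - P/13))
0*14 + D(4, 5) = 0*14 + (-4 - 1/13*5*4*(1 + 5)) = 0 + (-4 - 1/13*5*4*6) = 0 + (-4 - 120/13) = 0 - 172/13 = -172/13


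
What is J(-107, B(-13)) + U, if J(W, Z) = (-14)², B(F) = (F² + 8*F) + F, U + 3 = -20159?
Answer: -19966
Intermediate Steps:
U = -20162 (U = -3 - 20159 = -20162)
B(F) = F² + 9*F
J(W, Z) = 196
J(-107, B(-13)) + U = 196 - 20162 = -19966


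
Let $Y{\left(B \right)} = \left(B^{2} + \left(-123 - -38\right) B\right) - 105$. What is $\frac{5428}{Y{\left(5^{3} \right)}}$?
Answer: $\frac{5428}{4895} \approx 1.1089$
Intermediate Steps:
$Y{\left(B \right)} = -105 + B^{2} - 85 B$ ($Y{\left(B \right)} = \left(B^{2} + \left(-123 + 38\right) B\right) - 105 = \left(B^{2} - 85 B\right) - 105 = -105 + B^{2} - 85 B$)
$\frac{5428}{Y{\left(5^{3} \right)}} = \frac{5428}{-105 + \left(5^{3}\right)^{2} - 85 \cdot 5^{3}} = \frac{5428}{-105 + 125^{2} - 10625} = \frac{5428}{-105 + 15625 - 10625} = \frac{5428}{4895}$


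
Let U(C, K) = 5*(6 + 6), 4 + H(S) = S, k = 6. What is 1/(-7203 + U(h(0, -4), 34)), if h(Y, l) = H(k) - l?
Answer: -1/7143 ≈ -0.00014000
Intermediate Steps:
H(S) = -4 + S
h(Y, l) = 2 - l (h(Y, l) = (-4 + 6) - l = 2 - l)
U(C, K) = 60 (U(C, K) = 5*12 = 60)
1/(-7203 + U(h(0, -4), 34)) = 1/(-7203 + 60) = 1/(-7143) = -1/7143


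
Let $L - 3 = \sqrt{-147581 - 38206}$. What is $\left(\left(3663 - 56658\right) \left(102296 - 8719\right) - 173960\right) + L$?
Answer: $-4959287072 + 3 i \sqrt{20643} \approx -4.9593 \cdot 10^{9} + 431.03 i$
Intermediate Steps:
$L = 3 + 3 i \sqrt{20643}$ ($L = 3 + \sqrt{-147581 - 38206} = 3 + \sqrt{-185787} = 3 + 3 i \sqrt{20643} \approx 3.0 + 431.03 i$)
$\left(\left(3663 - 56658\right) \left(102296 - 8719\right) - 173960\right) + L = \left(\left(3663 - 56658\right) \left(102296 - 8719\right) - 173960\right) + \left(3 + 3 i \sqrt{20643}\right) = \left(\left(-52995\right) 93577 - 173960\right) + \left(3 + 3 i \sqrt{20643}\right) = \left(-4959113115 - 173960\right) + \left(3 + 3 i \sqrt{20643}\right) = -4959287075 + \left(3 + 3 i \sqrt{20643}\right) = -4959287072 + 3 i \sqrt{20643}$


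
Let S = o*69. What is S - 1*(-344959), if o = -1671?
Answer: 229660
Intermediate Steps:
S = -115299 (S = -1671*69 = -115299)
S - 1*(-344959) = -115299 - 1*(-344959) = -115299 + 344959 = 229660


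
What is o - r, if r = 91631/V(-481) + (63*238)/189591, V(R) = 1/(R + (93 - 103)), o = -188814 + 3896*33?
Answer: 2839477543277/63197 ≈ 4.4931e+7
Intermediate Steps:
o = -60246 (o = -188814 + 128568 = -60246)
V(R) = 1/(-10 + R) (V(R) = 1/(R - 10) = 1/(-10 + R))
r = -2843284909739/63197 (r = 91631/(1/(-10 - 481)) + (63*238)/189591 = 91631/(1/(-491)) + 14994*(1/189591) = 91631/(-1/491) + 4998/63197 = 91631*(-491) + 4998/63197 = -44990821 + 4998/63197 = -2843284909739/63197 ≈ -4.4991e+7)
o - r = -60246 - 1*(-2843284909739/63197) = -60246 + 2843284909739/63197 = 2839477543277/63197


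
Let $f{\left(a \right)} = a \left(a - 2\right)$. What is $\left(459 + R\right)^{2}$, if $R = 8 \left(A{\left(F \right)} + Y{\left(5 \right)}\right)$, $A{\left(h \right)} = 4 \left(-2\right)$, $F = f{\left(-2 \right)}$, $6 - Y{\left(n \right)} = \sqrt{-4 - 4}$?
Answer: $195737 - 14176 i \sqrt{2} \approx 1.9574 \cdot 10^{5} - 20048.0 i$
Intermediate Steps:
$Y{\left(n \right)} = 6 - 2 i \sqrt{2}$ ($Y{\left(n \right)} = 6 - \sqrt{-4 - 4} = 6 - \sqrt{-8} = 6 - 2 i \sqrt{2}$)
$f{\left(a \right)} = a \left(-2 + a\right)$
$F = 8$ ($F = - 2 \left(-2 - 2\right) = \left(-2\right) \left(-4\right) = 8$)
$A{\left(h \right)} = -8$
$R = -16 - 16 i \sqrt{2}$ ($R = 8 \left(-8 + \left(6 - 2 i \sqrt{2}\right)\right) = 8 \left(-2 - 2 i \sqrt{2}\right) = -16 - 16 i \sqrt{2} \approx -16.0 - 22.627 i$)
$\left(459 + R\right)^{2} = \left(459 - \left(16 + 16 i \sqrt{2}\right)\right)^{2} = \left(443 - 16 i \sqrt{2}\right)^{2}$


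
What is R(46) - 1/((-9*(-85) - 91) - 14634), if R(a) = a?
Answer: 642161/13960 ≈ 46.000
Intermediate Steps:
R(46) - 1/((-9*(-85) - 91) - 14634) = 46 - 1/((-9*(-85) - 91) - 14634) = 46 - 1/((765 - 91) - 14634) = 46 - 1/(674 - 14634) = 46 - 1/(-13960) = 46 - 1*(-1/13960) = 46 + 1/13960 = 642161/13960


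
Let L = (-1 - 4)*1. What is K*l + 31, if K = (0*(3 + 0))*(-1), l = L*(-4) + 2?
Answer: 31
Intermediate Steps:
L = -5 (L = -5*1 = -5)
l = 22 (l = -5*(-4) + 2 = 20 + 2 = 22)
K = 0 (K = (0*3)*(-1) = 0*(-1) = 0)
K*l + 31 = 0*22 + 31 = 0 + 31 = 31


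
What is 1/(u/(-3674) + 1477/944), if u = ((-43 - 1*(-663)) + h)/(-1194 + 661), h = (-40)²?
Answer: 924290224/1447209557 ≈ 0.63867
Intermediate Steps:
h = 1600
u = -2220/533 (u = ((-43 - 1*(-663)) + 1600)/(-1194 + 661) = ((-43 + 663) + 1600)/(-533) = (620 + 1600)*(-1/533) = 2220*(-1/533) = -2220/533 ≈ -4.1651)
1/(u/(-3674) + 1477/944) = 1/(-2220/533/(-3674) + 1477/944) = 1/(-2220/533*(-1/3674) + 1477*(1/944)) = 1/(1110/979121 + 1477/944) = 1/(1447209557/924290224) = 924290224/1447209557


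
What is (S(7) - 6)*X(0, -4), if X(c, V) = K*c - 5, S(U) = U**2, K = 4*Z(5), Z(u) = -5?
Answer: -215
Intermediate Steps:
K = -20 (K = 4*(-5) = -20)
X(c, V) = -5 - 20*c (X(c, V) = -20*c - 5 = -5 - 20*c)
(S(7) - 6)*X(0, -4) = (7**2 - 6)*(-5 - 20*0) = (49 - 6)*(-5 + 0) = 43*(-5) = -215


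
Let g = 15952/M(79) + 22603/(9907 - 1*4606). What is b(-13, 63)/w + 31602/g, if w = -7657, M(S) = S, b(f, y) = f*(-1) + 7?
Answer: 101332955612626/661160426173 ≈ 153.27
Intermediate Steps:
b(f, y) = 7 - f (b(f, y) = -f + 7 = 7 - f)
g = 86347189/418779 (g = 15952/79 + 22603/(9907 - 1*4606) = 15952*(1/79) + 22603/(9907 - 4606) = 15952/79 + 22603/5301 = 86347189/418779 ≈ 206.19)
b(-13, 63)/w + 31602/g = (7 - 1*(-13))/(-7657) + 31602/(86347189/418779) = (7 + 13)*(-1/7657) + 31602*(418779/86347189) = 20*(-1/7657) + 13234253958/86347189 = -20/7657 + 13234253958/86347189 = 101332955612626/661160426173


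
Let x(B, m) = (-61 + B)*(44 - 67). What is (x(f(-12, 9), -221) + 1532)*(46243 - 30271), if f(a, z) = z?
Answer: 43571616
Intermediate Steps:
x(B, m) = 1403 - 23*B (x(B, m) = (-61 + B)*(-23) = 1403 - 23*B)
(x(f(-12, 9), -221) + 1532)*(46243 - 30271) = ((1403 - 23*9) + 1532)*(46243 - 30271) = ((1403 - 207) + 1532)*15972 = (1196 + 1532)*15972 = 2728*15972 = 43571616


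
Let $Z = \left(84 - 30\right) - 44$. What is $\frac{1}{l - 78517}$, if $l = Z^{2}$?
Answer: $- \frac{1}{78417} \approx -1.2752 \cdot 10^{-5}$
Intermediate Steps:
$Z = 10$ ($Z = 54 - 44 = 10$)
$l = 100$ ($l = 10^{2} = 100$)
$\frac{1}{l - 78517} = \frac{1}{100 - 78517} = \frac{1}{-78417} = - \frac{1}{78417}$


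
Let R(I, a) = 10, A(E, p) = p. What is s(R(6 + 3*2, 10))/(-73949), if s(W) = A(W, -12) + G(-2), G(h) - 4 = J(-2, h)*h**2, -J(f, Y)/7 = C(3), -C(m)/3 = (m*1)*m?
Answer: -748/73949 ≈ -0.010115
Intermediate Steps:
C(m) = -3*m**2 (C(m) = -3*m*1*m = -3*m*m = -3*m**2)
J(f, Y) = 189 (J(f, Y) = -(-21)*3**2 = -(-21)*9 = -7*(-27) = 189)
G(h) = 4 + 189*h**2
s(W) = 748 (s(W) = -12 + (4 + 189*(-2)**2) = -12 + (4 + 189*4) = -12 + (4 + 756) = -12 + 760 = 748)
s(R(6 + 3*2, 10))/(-73949) = 748/(-73949) = 748*(-1/73949) = -748/73949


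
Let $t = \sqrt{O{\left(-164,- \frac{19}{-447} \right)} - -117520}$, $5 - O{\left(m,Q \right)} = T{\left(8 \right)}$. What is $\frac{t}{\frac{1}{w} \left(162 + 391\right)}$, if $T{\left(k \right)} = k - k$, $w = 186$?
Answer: $\frac{930 \sqrt{4701}}{553} \approx 115.31$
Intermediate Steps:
$T{\left(k \right)} = 0$
$O{\left(m,Q \right)} = 5$ ($O{\left(m,Q \right)} = 5 - 0 = 5 + 0 = 5$)
$t = 5 \sqrt{4701}$ ($t = \sqrt{5 - -117520} = \sqrt{5 + 117520} = \sqrt{117525} = 5 \sqrt{4701} \approx 342.82$)
$\frac{t}{\frac{1}{w} \left(162 + 391\right)} = \frac{5 \sqrt{4701}}{\frac{1}{186} \left(162 + 391\right)} = \frac{5 \sqrt{4701}}{\frac{1}{186} \cdot 553} = \frac{5 \sqrt{4701}}{\frac{553}{186}} = 5 \sqrt{4701} \cdot \frac{186}{553} = \frac{930 \sqrt{4701}}{553}$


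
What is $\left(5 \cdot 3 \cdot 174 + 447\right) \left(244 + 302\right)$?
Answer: $1669122$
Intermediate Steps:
$\left(5 \cdot 3 \cdot 174 + 447\right) \left(244 + 302\right) = \left(15 \cdot 174 + 447\right) 546 = \left(2610 + 447\right) 546 = 3057 \cdot 546 = 1669122$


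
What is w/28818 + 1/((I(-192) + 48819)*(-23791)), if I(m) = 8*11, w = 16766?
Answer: 9754009766962/16765540610733 ≈ 0.58179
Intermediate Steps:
I(m) = 88
w/28818 + 1/((I(-192) + 48819)*(-23791)) = 16766/28818 + 1/((88 + 48819)*(-23791)) = 16766*(1/28818) - 1/23791/48907 = 8383/14409 + (1/48907)*(-1/23791) = 8383/14409 - 1/1163546437 = 9754009766962/16765540610733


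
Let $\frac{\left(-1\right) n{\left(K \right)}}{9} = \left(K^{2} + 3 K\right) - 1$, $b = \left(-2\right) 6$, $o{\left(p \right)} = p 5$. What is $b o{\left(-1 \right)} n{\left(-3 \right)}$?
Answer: $540$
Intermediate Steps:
$o{\left(p \right)} = 5 p$
$b = -12$
$n{\left(K \right)} = 9 - 27 K - 9 K^{2}$ ($n{\left(K \right)} = - 9 \left(\left(K^{2} + 3 K\right) - 1\right) = - 9 \left(-1 + K^{2} + 3 K\right) = 9 - 27 K - 9 K^{2}$)
$b o{\left(-1 \right)} n{\left(-3 \right)} = - 12 \cdot 5 \left(-1\right) \left(9 - -81 - 9 \left(-3\right)^{2}\right) = - 12 \left(- 5 \left(9 + 81 - 81\right)\right) = - 12 \left(\left(-5\right) 9\right) = \left(-12\right) \left(-45\right) = 540$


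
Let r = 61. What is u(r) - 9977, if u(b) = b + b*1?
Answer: -9855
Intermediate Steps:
u(b) = 2*b (u(b) = b + b = 2*b)
u(r) - 9977 = 2*61 - 9977 = 122 - 9977 = -9855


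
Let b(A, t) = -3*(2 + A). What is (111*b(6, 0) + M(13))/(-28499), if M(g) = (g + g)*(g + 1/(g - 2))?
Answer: 25560/313489 ≈ 0.081534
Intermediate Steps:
b(A, t) = -6 - 3*A
M(g) = 2*g*(g + 1/(-2 + g)) (M(g) = (2*g)*(g + 1/(-2 + g)) = 2*g*(g + 1/(-2 + g)))
(111*b(6, 0) + M(13))/(-28499) = (111*(-6 - 3*6) + 2*13*(1 + 13**2 - 2*13)/(-2 + 13))/(-28499) = (111*(-6 - 18) + 2*13*(1 + 169 - 26)/11)*(-1/28499) = (111*(-24) + 2*13*(1/11)*144)*(-1/28499) = (-2664 + 3744/11)*(-1/28499) = -25560/11*(-1/28499) = 25560/313489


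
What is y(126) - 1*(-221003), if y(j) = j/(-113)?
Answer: 24973213/113 ≈ 2.2100e+5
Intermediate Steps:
y(j) = -j/113 (y(j) = j*(-1/113) = -j/113)
y(126) - 1*(-221003) = -1/113*126 - 1*(-221003) = -126/113 + 221003 = 24973213/113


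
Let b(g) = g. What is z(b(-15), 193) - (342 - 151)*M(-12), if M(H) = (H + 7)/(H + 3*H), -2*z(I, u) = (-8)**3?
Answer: 11333/48 ≈ 236.10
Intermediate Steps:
z(I, u) = 256 (z(I, u) = -1/2*(-8)**3 = -1/2*(-512) = 256)
M(H) = (7 + H)/(4*H) (M(H) = (7 + H)/((4*H)) = (7 + H)*(1/(4*H)) = (7 + H)/(4*H))
z(b(-15), 193) - (342 - 151)*M(-12) = 256 - (342 - 151)*(1/4)*(7 - 12)/(-12) = 256 - 191*(1/4)*(-1/12)*(-5) = 256 - 191*5/48 = 256 - 1*955/48 = 256 - 955/48 = 11333/48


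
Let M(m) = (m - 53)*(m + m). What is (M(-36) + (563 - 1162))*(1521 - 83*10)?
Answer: 4014019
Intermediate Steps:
M(m) = 2*m*(-53 + m) (M(m) = (-53 + m)*(2*m) = 2*m*(-53 + m))
(M(-36) + (563 - 1162))*(1521 - 83*10) = (2*(-36)*(-53 - 36) + (563 - 1162))*(1521 - 83*10) = (2*(-36)*(-89) - 599)*(1521 - 830) = (6408 - 599)*691 = 5809*691 = 4014019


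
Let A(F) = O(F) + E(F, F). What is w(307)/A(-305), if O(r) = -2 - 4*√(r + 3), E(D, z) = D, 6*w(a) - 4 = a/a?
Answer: -1535/594486 + 10*I*√302/297243 ≈ -0.0025821 + 0.00058464*I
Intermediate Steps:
w(a) = ⅚ (w(a) = ⅔ + (a/a)/6 = ⅔ + (⅙)*1 = ⅔ + ⅙ = ⅚)
O(r) = -2 - 4*√(3 + r)
A(F) = -2 + F - 4*√(3 + F) (A(F) = (-2 - 4*√(3 + F)) + F = -2 + F - 4*√(3 + F))
w(307)/A(-305) = 5/(6*(-2 - 305 - 4*√(3 - 305))) = 5/(6*(-2 - 305 - 4*I*√302)) = 5/(6*(-307 - 4*I*√302))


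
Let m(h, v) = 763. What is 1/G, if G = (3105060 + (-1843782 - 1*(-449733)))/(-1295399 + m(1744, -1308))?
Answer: -1294636/1711011 ≈ -0.75665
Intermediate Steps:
G = -1711011/1294636 (G = (3105060 + (-1843782 - 1*(-449733)))/(-1295399 + 763) = (3105060 + (-1843782 + 449733))/(-1294636) = (3105060 - 1394049)*(-1/1294636) = 1711011*(-1/1294636) = -1711011/1294636 ≈ -1.3216)
1/G = 1/(-1711011/1294636) = -1294636/1711011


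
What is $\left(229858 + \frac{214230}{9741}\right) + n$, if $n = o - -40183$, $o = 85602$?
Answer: $\frac{1154844231}{3247} \approx 3.5567 \cdot 10^{5}$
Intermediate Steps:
$n = 125785$ ($n = 85602 - -40183 = 85602 + 40183 = 125785$)
$\left(229858 + \frac{214230}{9741}\right) + n = \left(229858 + \frac{214230}{9741}\right) + 125785 = \left(229858 + 214230 \cdot \frac{1}{9741}\right) + 125785 = \left(229858 + \frac{71410}{3247}\right) + 125785 = \frac{746420336}{3247} + 125785 = \frac{1154844231}{3247}$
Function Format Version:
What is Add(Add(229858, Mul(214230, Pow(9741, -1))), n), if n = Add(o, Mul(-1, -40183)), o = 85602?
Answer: Rational(1154844231, 3247) ≈ 3.5567e+5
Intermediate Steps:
n = 125785 (n = Add(85602, Mul(-1, -40183)) = Add(85602, 40183) = 125785)
Add(Add(229858, Mul(214230, Pow(9741, -1))), n) = Add(Add(229858, Mul(214230, Pow(9741, -1))), 125785) = Add(Add(229858, Mul(214230, Rational(1, 9741))), 125785) = Add(Add(229858, Rational(71410, 3247)), 125785) = Add(Rational(746420336, 3247), 125785) = Rational(1154844231, 3247)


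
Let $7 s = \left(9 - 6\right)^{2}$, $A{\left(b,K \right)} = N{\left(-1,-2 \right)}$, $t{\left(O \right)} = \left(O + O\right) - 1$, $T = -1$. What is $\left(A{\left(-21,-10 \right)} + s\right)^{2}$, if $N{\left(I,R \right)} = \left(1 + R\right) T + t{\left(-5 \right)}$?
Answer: $\frac{3721}{49} \approx 75.939$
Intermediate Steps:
$t{\left(O \right)} = -1 + 2 O$ ($t{\left(O \right)} = 2 O - 1 = -1 + 2 O$)
$N{\left(I,R \right)} = -12 - R$ ($N{\left(I,R \right)} = \left(1 + R\right) \left(-1\right) + \left(-1 + 2 \left(-5\right)\right) = \left(-1 - R\right) - 11 = -12 - R$)
$A{\left(b,K \right)} = -10$ ($A{\left(b,K \right)} = -12 - -2 = -12 + 2 = -10$)
$s = \frac{9}{7}$ ($s = \frac{\left(9 - 6\right)^{2}}{7} = \frac{3^{2}}{7} = \frac{1}{7} \cdot 9 = \frac{9}{7} \approx 1.2857$)
$\left(A{\left(-21,-10 \right)} + s\right)^{2} = \left(-10 + \frac{9}{7}\right)^{2} = \left(- \frac{61}{7}\right)^{2} = \frac{3721}{49}$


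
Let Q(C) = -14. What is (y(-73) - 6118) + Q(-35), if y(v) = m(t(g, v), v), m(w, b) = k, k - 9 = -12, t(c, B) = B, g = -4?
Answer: -6135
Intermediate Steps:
k = -3 (k = 9 - 12 = -3)
m(w, b) = -3
y(v) = -3
(y(-73) - 6118) + Q(-35) = (-3 - 6118) - 14 = -6121 - 14 = -6135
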